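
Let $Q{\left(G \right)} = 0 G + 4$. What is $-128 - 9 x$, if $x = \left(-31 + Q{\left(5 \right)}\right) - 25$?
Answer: $340$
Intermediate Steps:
$Q{\left(G \right)} = 4$ ($Q{\left(G \right)} = 0 + 4 = 4$)
$x = -52$ ($x = \left(-31 + 4\right) - 25 = -27 - 25 = -52$)
$-128 - 9 x = -128 - -468 = -128 + 468 = 340$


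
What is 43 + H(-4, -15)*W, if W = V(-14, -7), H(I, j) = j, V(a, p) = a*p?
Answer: -1427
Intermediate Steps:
W = 98 (W = -14*(-7) = 98)
43 + H(-4, -15)*W = 43 - 15*98 = 43 - 1470 = -1427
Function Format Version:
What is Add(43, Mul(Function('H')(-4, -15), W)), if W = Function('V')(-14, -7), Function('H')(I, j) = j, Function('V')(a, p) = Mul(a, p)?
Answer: -1427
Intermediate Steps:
W = 98 (W = Mul(-14, -7) = 98)
Add(43, Mul(Function('H')(-4, -15), W)) = Add(43, Mul(-15, 98)) = Add(43, -1470) = -1427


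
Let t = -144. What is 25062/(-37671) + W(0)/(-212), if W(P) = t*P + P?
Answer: -8354/12557 ≈ -0.66529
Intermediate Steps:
W(P) = -143*P (W(P) = -144*P + P = -143*P)
25062/(-37671) + W(0)/(-212) = 25062/(-37671) - 143*0/(-212) = 25062*(-1/37671) + 0*(-1/212) = -8354/12557 + 0 = -8354/12557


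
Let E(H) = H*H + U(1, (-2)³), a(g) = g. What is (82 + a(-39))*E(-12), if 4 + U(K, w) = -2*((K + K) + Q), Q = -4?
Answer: 6192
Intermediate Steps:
U(K, w) = 4 - 4*K (U(K, w) = -4 - 2*((K + K) - 4) = -4 - 2*(2*K - 4) = -4 - 2*(-4 + 2*K) = -4 + (8 - 4*K) = 4 - 4*K)
E(H) = H² (E(H) = H*H + (4 - 4*1) = H² + (4 - 4) = H² + 0 = H²)
(82 + a(-39))*E(-12) = (82 - 39)*(-12)² = 43*144 = 6192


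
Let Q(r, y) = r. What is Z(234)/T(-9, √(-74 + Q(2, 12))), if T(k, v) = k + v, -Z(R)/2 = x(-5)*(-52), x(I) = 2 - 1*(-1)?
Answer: -312/17 - 208*I*√2/17 ≈ -18.353 - 17.303*I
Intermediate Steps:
x(I) = 3 (x(I) = 2 + 1 = 3)
Z(R) = 312 (Z(R) = -6*(-52) = -2*(-156) = 312)
Z(234)/T(-9, √(-74 + Q(2, 12))) = 312/(-9 + √(-74 + 2)) = 312/(-9 + √(-72)) = 312/(-9 + 6*I*√2)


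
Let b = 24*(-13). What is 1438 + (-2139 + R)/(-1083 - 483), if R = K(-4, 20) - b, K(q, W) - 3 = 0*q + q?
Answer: 1126868/783 ≈ 1439.2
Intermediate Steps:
b = -312
K(q, W) = 3 + q (K(q, W) = 3 + (0*q + q) = 3 + (0 + q) = 3 + q)
R = 311 (R = (3 - 4) - 1*(-312) = -1 + 312 = 311)
1438 + (-2139 + R)/(-1083 - 483) = 1438 + (-2139 + 311)/(-1083 - 483) = 1438 - 1828/(-1566) = 1438 - 1828*(-1/1566) = 1438 + 914/783 = 1126868/783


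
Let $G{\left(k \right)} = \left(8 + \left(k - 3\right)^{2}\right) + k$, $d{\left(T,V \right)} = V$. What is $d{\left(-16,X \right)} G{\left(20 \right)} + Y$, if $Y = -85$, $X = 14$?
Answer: $4353$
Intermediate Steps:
$G{\left(k \right)} = 8 + k + \left(-3 + k\right)^{2}$ ($G{\left(k \right)} = \left(8 + \left(-3 + k\right)^{2}\right) + k = 8 + k + \left(-3 + k\right)^{2}$)
$d{\left(-16,X \right)} G{\left(20 \right)} + Y = 14 \left(8 + 20 + \left(-3 + 20\right)^{2}\right) - 85 = 14 \left(8 + 20 + 17^{2}\right) - 85 = 14 \left(8 + 20 + 289\right) - 85 = 14 \cdot 317 - 85 = 4438 - 85 = 4353$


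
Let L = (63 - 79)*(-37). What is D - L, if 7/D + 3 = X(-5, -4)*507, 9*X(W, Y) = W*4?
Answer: -2006309/3389 ≈ -592.01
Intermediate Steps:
X(W, Y) = 4*W/9 (X(W, Y) = (W*4)/9 = (4*W)/9 = 4*W/9)
D = -21/3389 (D = 7/(-3 + ((4/9)*(-5))*507) = 7/(-3 - 20/9*507) = 7/(-3 - 3380/3) = 7/(-3389/3) = 7*(-3/3389) = -21/3389 ≈ -0.0061965)
L = 592 (L = -16*(-37) = 592)
D - L = -21/3389 - 1*592 = -21/3389 - 592 = -2006309/3389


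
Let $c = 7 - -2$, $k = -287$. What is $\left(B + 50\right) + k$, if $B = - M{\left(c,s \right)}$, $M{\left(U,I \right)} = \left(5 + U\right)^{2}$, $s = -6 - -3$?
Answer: $-433$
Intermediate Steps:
$c = 9$ ($c = 7 + 2 = 9$)
$s = -3$ ($s = -6 + 3 = -3$)
$B = -196$ ($B = - \left(5 + 9\right)^{2} = - 14^{2} = \left(-1\right) 196 = -196$)
$\left(B + 50\right) + k = \left(-196 + 50\right) - 287 = -146 - 287 = -433$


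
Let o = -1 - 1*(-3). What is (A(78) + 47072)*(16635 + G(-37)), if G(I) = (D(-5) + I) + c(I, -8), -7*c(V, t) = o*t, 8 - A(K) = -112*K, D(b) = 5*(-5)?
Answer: 6476163032/7 ≈ 9.2517e+8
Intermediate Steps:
D(b) = -25
A(K) = 8 + 112*K (A(K) = 8 - (-112)*K = 8 + 112*K)
o = 2 (o = -1 + 3 = 2)
c(V, t) = -2*t/7
G(I) = -159/7 + I (G(I) = (-25 + I) - 2/7*(-8) = (-25 + I) + 16/7 = -159/7 + I)
(A(78) + 47072)*(16635 + G(-37)) = ((8 + 112*78) + 47072)*(16635 + (-159/7 - 37)) = ((8 + 8736) + 47072)*(16635 - 418/7) = (8744 + 47072)*(116027/7) = 55816*(116027/7) = 6476163032/7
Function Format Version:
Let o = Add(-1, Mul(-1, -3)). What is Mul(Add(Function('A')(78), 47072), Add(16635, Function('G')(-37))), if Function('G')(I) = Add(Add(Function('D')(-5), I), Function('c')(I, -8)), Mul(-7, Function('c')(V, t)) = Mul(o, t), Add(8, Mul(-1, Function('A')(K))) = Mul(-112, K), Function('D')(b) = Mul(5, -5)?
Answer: Rational(6476163032, 7) ≈ 9.2517e+8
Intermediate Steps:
Function('D')(b) = -25
Function('A')(K) = Add(8, Mul(112, K)) (Function('A')(K) = Add(8, Mul(-1, Mul(-112, K))) = Add(8, Mul(112, K)))
o = 2 (o = Add(-1, 3) = 2)
Function('c')(V, t) = Mul(Rational(-2, 7), t) (Function('c')(V, t) = Mul(Rational(-1, 7), Mul(2, t)) = Mul(Rational(-2, 7), t))
Function('G')(I) = Add(Rational(-159, 7), I) (Function('G')(I) = Add(Add(-25, I), Mul(Rational(-2, 7), -8)) = Add(Add(-25, I), Rational(16, 7)) = Add(Rational(-159, 7), I))
Mul(Add(Function('A')(78), 47072), Add(16635, Function('G')(-37))) = Mul(Add(Add(8, Mul(112, 78)), 47072), Add(16635, Add(Rational(-159, 7), -37))) = Mul(Add(Add(8, 8736), 47072), Add(16635, Rational(-418, 7))) = Mul(Add(8744, 47072), Rational(116027, 7)) = Mul(55816, Rational(116027, 7)) = Rational(6476163032, 7)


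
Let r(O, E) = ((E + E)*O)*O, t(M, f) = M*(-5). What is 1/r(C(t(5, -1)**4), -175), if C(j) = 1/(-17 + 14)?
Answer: -9/350 ≈ -0.025714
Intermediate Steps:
t(M, f) = -5*M
C(j) = -1/3 (C(j) = 1/(-3) = -1/3)
r(O, E) = 2*E*O**2 (r(O, E) = ((2*E)*O)*O = (2*E*O)*O = 2*E*O**2)
1/r(C(t(5, -1)**4), -175) = 1/(2*(-175)*(-1/3)**2) = 1/(2*(-175)*(1/9)) = 1/(-350/9) = -9/350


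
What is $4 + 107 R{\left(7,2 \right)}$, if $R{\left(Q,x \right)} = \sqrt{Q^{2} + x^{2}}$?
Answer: $4 + 107 \sqrt{53} \approx 782.97$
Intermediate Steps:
$4 + 107 R{\left(7,2 \right)} = 4 + 107 \sqrt{7^{2} + 2^{2}} = 4 + 107 \sqrt{49 + 4} = 4 + 107 \sqrt{53}$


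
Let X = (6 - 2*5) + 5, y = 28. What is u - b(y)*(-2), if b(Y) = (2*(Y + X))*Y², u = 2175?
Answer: 93119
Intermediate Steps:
X = 1 (X = (6 - 10) + 5 = -4 + 5 = 1)
b(Y) = Y²*(2 + 2*Y) (b(Y) = (2*(Y + 1))*Y² = (2*(1 + Y))*Y² = (2 + 2*Y)*Y² = Y²*(2 + 2*Y))
u - b(y)*(-2) = 2175 - 2*28²*(1 + 28)*(-2) = 2175 - 2*784*29*(-2) = 2175 - 45472*(-2) = 2175 - 1*(-90944) = 2175 + 90944 = 93119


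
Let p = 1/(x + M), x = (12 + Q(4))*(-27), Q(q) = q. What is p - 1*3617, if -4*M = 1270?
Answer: -5421885/1499 ≈ -3617.0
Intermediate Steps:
M = -635/2 (M = -¼*1270 = -635/2 ≈ -317.50)
x = -432 (x = (12 + 4)*(-27) = 16*(-27) = -432)
p = -2/1499 (p = 1/(-432 - 635/2) = 1/(-1499/2) = -2/1499 ≈ -0.0013342)
p - 1*3617 = -2/1499 - 1*3617 = -2/1499 - 3617 = -5421885/1499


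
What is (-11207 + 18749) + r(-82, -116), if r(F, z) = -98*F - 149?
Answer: 15429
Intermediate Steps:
r(F, z) = -149 - 98*F
(-11207 + 18749) + r(-82, -116) = (-11207 + 18749) + (-149 - 98*(-82)) = 7542 + (-149 + 8036) = 7542 + 7887 = 15429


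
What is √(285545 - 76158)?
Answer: √209387 ≈ 457.59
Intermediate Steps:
√(285545 - 76158) = √209387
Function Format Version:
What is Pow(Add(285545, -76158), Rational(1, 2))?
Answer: Pow(209387, Rational(1, 2)) ≈ 457.59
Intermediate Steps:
Pow(Add(285545, -76158), Rational(1, 2)) = Pow(209387, Rational(1, 2))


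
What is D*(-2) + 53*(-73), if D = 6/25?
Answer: -96737/25 ≈ -3869.5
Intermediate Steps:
D = 6/25 (D = 6*(1/25) = 6/25 ≈ 0.24000)
D*(-2) + 53*(-73) = (6/25)*(-2) + 53*(-73) = -12/25 - 3869 = -96737/25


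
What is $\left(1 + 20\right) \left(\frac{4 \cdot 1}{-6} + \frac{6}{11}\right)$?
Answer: $- \frac{28}{11} \approx -2.5455$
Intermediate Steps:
$\left(1 + 20\right) \left(\frac{4 \cdot 1}{-6} + \frac{6}{11}\right) = 21 \left(4 \left(- \frac{1}{6}\right) + 6 \cdot \frac{1}{11}\right) = 21 \left(- \frac{2}{3} + \frac{6}{11}\right) = 21 \left(- \frac{4}{33}\right) = - \frac{28}{11}$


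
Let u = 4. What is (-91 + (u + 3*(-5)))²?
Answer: 10404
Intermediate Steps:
(-91 + (u + 3*(-5)))² = (-91 + (4 + 3*(-5)))² = (-91 + (4 - 15))² = (-91 - 11)² = (-102)² = 10404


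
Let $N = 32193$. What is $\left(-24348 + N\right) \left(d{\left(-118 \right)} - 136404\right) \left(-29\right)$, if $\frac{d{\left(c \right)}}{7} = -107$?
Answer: $31202993265$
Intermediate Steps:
$d{\left(c \right)} = -749$ ($d{\left(c \right)} = 7 \left(-107\right) = -749$)
$\left(-24348 + N\right) \left(d{\left(-118 \right)} - 136404\right) \left(-29\right) = \left(-24348 + 32193\right) \left(-749 - 136404\right) \left(-29\right) = 7845 \left(-137153\right) \left(-29\right) = \left(-1075965285\right) \left(-29\right) = 31202993265$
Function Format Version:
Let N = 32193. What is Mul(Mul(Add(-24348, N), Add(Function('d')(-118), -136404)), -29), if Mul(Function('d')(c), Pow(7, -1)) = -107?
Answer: 31202993265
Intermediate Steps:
Function('d')(c) = -749 (Function('d')(c) = Mul(7, -107) = -749)
Mul(Mul(Add(-24348, N), Add(Function('d')(-118), -136404)), -29) = Mul(Mul(Add(-24348, 32193), Add(-749, -136404)), -29) = Mul(Mul(7845, -137153), -29) = Mul(-1075965285, -29) = 31202993265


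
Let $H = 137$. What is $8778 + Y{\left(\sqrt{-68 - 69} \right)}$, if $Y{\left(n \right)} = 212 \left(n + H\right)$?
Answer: $37822 + 212 i \sqrt{137} \approx 37822.0 + 2481.4 i$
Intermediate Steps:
$Y{\left(n \right)} = 29044 + 212 n$ ($Y{\left(n \right)} = 212 \left(n + 137\right) = 212 \left(137 + n\right) = 29044 + 212 n$)
$8778 + Y{\left(\sqrt{-68 - 69} \right)} = 8778 + \left(29044 + 212 \sqrt{-68 - 69}\right) = 8778 + \left(29044 + 212 \sqrt{-137}\right) = 8778 + \left(29044 + 212 i \sqrt{137}\right) = 37822 + 212 i \sqrt{137}$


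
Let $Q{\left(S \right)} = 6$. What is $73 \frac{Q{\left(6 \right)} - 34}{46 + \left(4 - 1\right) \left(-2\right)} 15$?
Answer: $- \frac{1533}{2} \approx -766.5$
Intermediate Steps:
$73 \frac{Q{\left(6 \right)} - 34}{46 + \left(4 - 1\right) \left(-2\right)} 15 = 73 \frac{6 - 34}{46 + \left(4 - 1\right) \left(-2\right)} 15 = 73 \left(- \frac{28}{46 + 3 \left(-2\right)}\right) 15 = 73 \left(- \frac{28}{46 - 6}\right) 15 = 73 \left(- \frac{28}{40}\right) 15 = 73 \left(\left(-28\right) \frac{1}{40}\right) 15 = 73 \left(- \frac{7}{10}\right) 15 = \left(- \frac{511}{10}\right) 15 = - \frac{1533}{2}$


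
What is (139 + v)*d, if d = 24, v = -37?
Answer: 2448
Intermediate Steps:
(139 + v)*d = (139 - 37)*24 = 102*24 = 2448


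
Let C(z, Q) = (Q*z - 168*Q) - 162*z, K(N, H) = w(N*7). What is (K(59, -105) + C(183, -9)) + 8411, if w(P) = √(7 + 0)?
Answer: -21370 + √7 ≈ -21367.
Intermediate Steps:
w(P) = √7
K(N, H) = √7
C(z, Q) = -168*Q - 162*z + Q*z (C(z, Q) = (-168*Q + Q*z) - 162*z = -168*Q - 162*z + Q*z)
(K(59, -105) + C(183, -9)) + 8411 = (√7 + (-168*(-9) - 162*183 - 9*183)) + 8411 = (√7 + (1512 - 29646 - 1647)) + 8411 = (√7 - 29781) + 8411 = (-29781 + √7) + 8411 = -21370 + √7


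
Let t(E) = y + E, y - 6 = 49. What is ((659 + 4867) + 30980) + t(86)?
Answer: 36647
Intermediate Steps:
y = 55 (y = 6 + 49 = 55)
t(E) = 55 + E
((659 + 4867) + 30980) + t(86) = ((659 + 4867) + 30980) + (55 + 86) = (5526 + 30980) + 141 = 36506 + 141 = 36647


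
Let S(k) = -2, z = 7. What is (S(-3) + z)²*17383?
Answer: 434575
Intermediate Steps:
(S(-3) + z)²*17383 = (-2 + 7)²*17383 = 5²*17383 = 25*17383 = 434575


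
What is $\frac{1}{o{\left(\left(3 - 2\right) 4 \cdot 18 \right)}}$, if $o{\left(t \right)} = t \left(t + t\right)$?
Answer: $\frac{1}{10368} \approx 9.6451 \cdot 10^{-5}$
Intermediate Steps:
$o{\left(t \right)} = 2 t^{2}$ ($o{\left(t \right)} = t 2 t = 2 t^{2}$)
$\frac{1}{o{\left(\left(3 - 2\right) 4 \cdot 18 \right)}} = \frac{1}{2 \left(\left(3 - 2\right) 4 \cdot 18\right)^{2}} = \frac{1}{2 \left(1 \cdot 4 \cdot 18\right)^{2}} = \frac{1}{2 \left(4 \cdot 18\right)^{2}} = \frac{1}{2 \cdot 72^{2}} = \frac{1}{2 \cdot 5184} = \frac{1}{10368}$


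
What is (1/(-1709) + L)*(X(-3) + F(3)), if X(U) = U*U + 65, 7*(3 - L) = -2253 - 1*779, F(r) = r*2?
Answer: 417405600/11963 ≈ 34891.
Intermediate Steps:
F(r) = 2*r
L = 3053/7 (L = 3 - (-2253 - 1*779)/7 = 3 - (-2253 - 779)/7 = 3 - 1/7*(-3032) = 3 + 3032/7 = 3053/7 ≈ 436.14)
X(U) = 65 + U**2 (X(U) = U**2 + 65 = 65 + U**2)
(1/(-1709) + L)*(X(-3) + F(3)) = (1/(-1709) + 3053/7)*((65 + (-3)**2) + 2*3) = (-1/1709 + 3053/7)*((65 + 9) + 6) = 5217570*(74 + 6)/11963 = (5217570/11963)*80 = 417405600/11963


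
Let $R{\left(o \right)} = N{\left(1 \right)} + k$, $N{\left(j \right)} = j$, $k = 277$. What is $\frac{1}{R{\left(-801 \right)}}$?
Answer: $\frac{1}{278} \approx 0.0035971$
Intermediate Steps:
$R{\left(o \right)} = 278$ ($R{\left(o \right)} = 1 + 277 = 278$)
$\frac{1}{R{\left(-801 \right)}} = \frac{1}{278}$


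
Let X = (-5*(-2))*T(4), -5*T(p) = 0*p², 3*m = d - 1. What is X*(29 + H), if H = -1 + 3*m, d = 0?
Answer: 0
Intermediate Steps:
m = -⅓ (m = (0 - 1)/3 = (⅓)*(-1) = -⅓ ≈ -0.33333)
T(p) = 0 (T(p) = -0*p² = -⅕*0 = 0)
X = 0 (X = -5*(-2)*0 = 10*0 = 0)
H = -2 (H = -1 + 3*(-⅓) = -1 - 1 = -2)
X*(29 + H) = 0*(29 - 2) = 0*27 = 0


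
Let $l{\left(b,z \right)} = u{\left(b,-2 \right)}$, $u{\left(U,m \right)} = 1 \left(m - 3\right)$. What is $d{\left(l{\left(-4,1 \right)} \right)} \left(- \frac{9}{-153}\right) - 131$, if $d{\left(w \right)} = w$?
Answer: $- \frac{2232}{17} \approx -131.29$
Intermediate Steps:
$u{\left(U,m \right)} = -3 + m$ ($u{\left(U,m \right)} = 1 \left(-3 + m\right) = -3 + m$)
$l{\left(b,z \right)} = -5$ ($l{\left(b,z \right)} = -3 - 2 = -5$)
$d{\left(l{\left(-4,1 \right)} \right)} \left(- \frac{9}{-153}\right) - 131 = - 5 \left(- \frac{9}{-153}\right) - 131 = - 5 \left(\left(-9\right) \left(- \frac{1}{153}\right)\right) - 131 = \left(-5\right) \frac{1}{17} - 131 = - \frac{5}{17} - 131 = - \frac{2232}{17}$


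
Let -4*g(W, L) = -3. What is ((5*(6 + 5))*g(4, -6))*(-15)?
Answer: -2475/4 ≈ -618.75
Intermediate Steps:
g(W, L) = ¾ (g(W, L) = -¼*(-3) = ¾)
((5*(6 + 5))*g(4, -6))*(-15) = ((5*(6 + 5))*(¾))*(-15) = ((5*11)*(¾))*(-15) = (55*(¾))*(-15) = (165/4)*(-15) = -2475/4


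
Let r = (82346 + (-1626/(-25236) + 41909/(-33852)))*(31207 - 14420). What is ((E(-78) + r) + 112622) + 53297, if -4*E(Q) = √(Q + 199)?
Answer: 2343342921869275/1695018 ≈ 1.3825e+9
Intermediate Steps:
E(Q) = -√(199 + Q)/4 (E(Q) = -√(Q + 199)/4 = -√(199 + Q)/4)
r = 4686123381678065/3390036 (r = (82346 + (-1626*(-1/25236) + 41909*(-1/33852)))*16787 = (82346 + (271/4206 - 5987/4836))*16787 = (82346 - 3978461/3390036)*16787 = (279151925995/3390036)*16787 = 4686123381678065/3390036 ≈ 1.3823e+9)
((E(-78) + r) + 112622) + 53297 = ((-√(199 - 78)/4 + 4686123381678065/3390036) + 112622) + 53297 = ((-√121/4 + 4686123381678065/3390036) + 112622) + 53297 = ((-¼*11 + 4686123381678065/3390036) + 112622) + 53297 = ((-11/4 + 4686123381678065/3390036) + 112622) + 53297 = (2343061686177733/1695018 + 112622) + 53297 = 2343252582494929/1695018 + 53297 = 2343342921869275/1695018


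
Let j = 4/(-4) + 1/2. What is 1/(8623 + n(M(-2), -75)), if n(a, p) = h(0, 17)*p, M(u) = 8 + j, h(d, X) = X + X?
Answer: 1/6073 ≈ 0.00016466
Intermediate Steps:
j = -½ (j = 4*(-¼) + 1*(½) = -1 + ½ = -½ ≈ -0.50000)
h(d, X) = 2*X
M(u) = 15/2 (M(u) = 8 - ½ = 15/2)
n(a, p) = 34*p (n(a, p) = (2*17)*p = 34*p)
1/(8623 + n(M(-2), -75)) = 1/(8623 + 34*(-75)) = 1/(8623 - 2550) = 1/6073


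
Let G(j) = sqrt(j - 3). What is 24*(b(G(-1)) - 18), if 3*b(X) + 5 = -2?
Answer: -488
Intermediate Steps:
G(j) = sqrt(-3 + j)
b(X) = -7/3 (b(X) = -5/3 + (1/3)*(-2) = -5/3 - 2/3 = -7/3)
24*(b(G(-1)) - 18) = 24*(-7/3 - 18) = 24*(-61/3) = -488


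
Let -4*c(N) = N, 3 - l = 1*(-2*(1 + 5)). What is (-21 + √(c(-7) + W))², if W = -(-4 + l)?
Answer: (42 - I*√37)²/4 ≈ 431.75 - 127.74*I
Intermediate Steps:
l = 15 (l = 3 - (-2*(1 + 5)) = 3 - (-2*6) = 3 - (-12) = 3 - 1*(-12) = 3 + 12 = 15)
c(N) = -N/4
W = -11 (W = -(-4 + 15) = -1*11 = -11)
(-21 + √(c(-7) + W))² = (-21 + √(-¼*(-7) - 11))² = (-21 + √(7/4 - 11))² = (-21 + √(-37/4))² = (-21 + I*√37/2)²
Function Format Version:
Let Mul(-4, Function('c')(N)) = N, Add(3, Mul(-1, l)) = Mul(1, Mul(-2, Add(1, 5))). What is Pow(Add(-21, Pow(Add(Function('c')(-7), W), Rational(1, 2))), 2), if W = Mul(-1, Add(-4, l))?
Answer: Mul(Rational(1, 4), Pow(Add(42, Mul(-1, I, Pow(37, Rational(1, 2)))), 2)) ≈ Add(431.75, Mul(-127.74, I))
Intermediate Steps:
l = 15 (l = Add(3, Mul(-1, Mul(1, Mul(-2, Add(1, 5))))) = Add(3, Mul(-1, Mul(1, Mul(-2, 6)))) = Add(3, Mul(-1, Mul(1, -12))) = Add(3, Mul(-1, -12)) = Add(3, 12) = 15)
Function('c')(N) = Mul(Rational(-1, 4), N)
W = -11 (W = Mul(-1, Add(-4, 15)) = Mul(-1, 11) = -11)
Pow(Add(-21, Pow(Add(Function('c')(-7), W), Rational(1, 2))), 2) = Pow(Add(-21, Pow(Add(Mul(Rational(-1, 4), -7), -11), Rational(1, 2))), 2) = Pow(Add(-21, Pow(Add(Rational(7, 4), -11), Rational(1, 2))), 2) = Pow(Add(-21, Pow(Rational(-37, 4), Rational(1, 2))), 2) = Pow(Add(-21, Mul(Rational(1, 2), I, Pow(37, Rational(1, 2)))), 2)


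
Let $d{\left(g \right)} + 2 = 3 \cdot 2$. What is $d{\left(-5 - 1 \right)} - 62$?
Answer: $-58$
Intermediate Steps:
$d{\left(g \right)} = 4$ ($d{\left(g \right)} = -2 + 3 \cdot 2 = -2 + 6 = 4$)
$d{\left(-5 - 1 \right)} - 62 = 4 - 62 = -58$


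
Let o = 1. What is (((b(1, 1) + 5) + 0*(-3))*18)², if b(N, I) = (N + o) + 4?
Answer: 39204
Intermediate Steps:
b(N, I) = 5 + N (b(N, I) = (N + 1) + 4 = (1 + N) + 4 = 5 + N)
(((b(1, 1) + 5) + 0*(-3))*18)² = ((((5 + 1) + 5) + 0*(-3))*18)² = (((6 + 5) + 0)*18)² = ((11 + 0)*18)² = (11*18)² = 198² = 39204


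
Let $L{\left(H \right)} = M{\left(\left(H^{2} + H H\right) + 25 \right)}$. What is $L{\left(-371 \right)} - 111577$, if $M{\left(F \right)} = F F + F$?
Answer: $75794107979$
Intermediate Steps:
$M{\left(F \right)} = F + F^{2}$ ($M{\left(F \right)} = F^{2} + F = F + F^{2}$)
$L{\left(H \right)} = \left(25 + 2 H^{2}\right) \left(26 + 2 H^{2}\right)$ ($L{\left(H \right)} = \left(\left(H^{2} + H H\right) + 25\right) \left(1 + \left(\left(H^{2} + H H\right) + 25\right)\right) = \left(\left(H^{2} + H^{2}\right) + 25\right) \left(1 + \left(\left(H^{2} + H^{2}\right) + 25\right)\right) = \left(2 H^{2} + 25\right) \left(1 + \left(2 H^{2} + 25\right)\right) = \left(25 + 2 H^{2}\right) \left(1 + \left(25 + 2 H^{2}\right)\right) = \left(25 + 2 H^{2}\right) \left(26 + 2 H^{2}\right)$)
$L{\left(-371 \right)} - 111577 = \left(650 + 4 \left(-371\right)^{4} + 102 \left(-371\right)^{2}\right) - 111577 = \left(650 + 4 \cdot 18945044881 + 102 \cdot 137641\right) - 111577 = \left(650 + 75780179524 + 14039382\right) - 111577 = 75794219556 - 111577 = 75794107979$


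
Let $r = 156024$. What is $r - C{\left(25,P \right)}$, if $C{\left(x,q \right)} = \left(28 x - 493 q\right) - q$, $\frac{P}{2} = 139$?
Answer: $292656$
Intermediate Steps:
$P = 278$ ($P = 2 \cdot 139 = 278$)
$C{\left(x,q \right)} = - 494 q + 28 x$ ($C{\left(x,q \right)} = \left(- 493 q + 28 x\right) - q = - 494 q + 28 x$)
$r - C{\left(25,P \right)} = 156024 - \left(\left(-494\right) 278 + 28 \cdot 25\right) = 156024 - \left(-137332 + 700\right) = 156024 - -136632 = 156024 + 136632 = 292656$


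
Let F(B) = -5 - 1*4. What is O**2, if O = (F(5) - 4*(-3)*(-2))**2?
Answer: 1185921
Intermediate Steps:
F(B) = -9 (F(B) = -5 - 4 = -9)
O = 1089 (O = (-9 - 4*(-3)*(-2))**2 = (-9 + 12*(-2))**2 = (-9 - 24)**2 = (-33)**2 = 1089)
O**2 = 1089**2 = 1185921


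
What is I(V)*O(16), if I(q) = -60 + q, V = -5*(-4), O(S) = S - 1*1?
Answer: -600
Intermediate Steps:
O(S) = -1 + S (O(S) = S - 1 = -1 + S)
V = 20
I(V)*O(16) = (-60 + 20)*(-1 + 16) = -40*15 = -600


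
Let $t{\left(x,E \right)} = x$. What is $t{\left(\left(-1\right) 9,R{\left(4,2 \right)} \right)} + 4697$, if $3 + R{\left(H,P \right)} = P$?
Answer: $4688$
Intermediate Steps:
$R{\left(H,P \right)} = -3 + P$
$t{\left(\left(-1\right) 9,R{\left(4,2 \right)} \right)} + 4697 = \left(-1\right) 9 + 4697 = -9 + 4697 = 4688$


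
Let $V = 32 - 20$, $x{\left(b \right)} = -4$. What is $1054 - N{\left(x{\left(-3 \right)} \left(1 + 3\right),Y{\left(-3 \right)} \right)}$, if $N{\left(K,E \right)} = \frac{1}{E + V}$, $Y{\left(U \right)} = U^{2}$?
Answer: $\frac{22133}{21} \approx 1054.0$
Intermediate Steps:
$V = 12$
$N{\left(K,E \right)} = \frac{1}{12 + E}$ ($N{\left(K,E \right)} = \frac{1}{E + 12} = \frac{1}{12 + E}$)
$1054 - N{\left(x{\left(-3 \right)} \left(1 + 3\right),Y{\left(-3 \right)} \right)} = 1054 - \frac{1}{12 + \left(-3\right)^{2}} = 1054 - \frac{1}{12 + 9} = 1054 - \frac{1}{21} = \frac{22133}{21}$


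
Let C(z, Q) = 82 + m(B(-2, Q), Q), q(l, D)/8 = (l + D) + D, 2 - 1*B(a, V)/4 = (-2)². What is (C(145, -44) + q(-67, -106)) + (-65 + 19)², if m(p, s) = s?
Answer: -78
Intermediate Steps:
B(a, V) = -8 (B(a, V) = 8 - 4*(-2)² = 8 - 4*4 = 8 - 16 = -8)
q(l, D) = 8*l + 16*D (q(l, D) = 8*((l + D) + D) = 8*((D + l) + D) = 8*(l + 2*D) = 8*l + 16*D)
C(z, Q) = 82 + Q
(C(145, -44) + q(-67, -106)) + (-65 + 19)² = ((82 - 44) + (8*(-67) + 16*(-106))) + (-65 + 19)² = (38 + (-536 - 1696)) + (-46)² = (38 - 2232) + 2116 = -2194 + 2116 = -78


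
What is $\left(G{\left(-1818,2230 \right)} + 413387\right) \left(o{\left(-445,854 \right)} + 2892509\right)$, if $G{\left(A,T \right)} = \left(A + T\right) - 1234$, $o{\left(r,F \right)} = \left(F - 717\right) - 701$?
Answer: $1193115288925$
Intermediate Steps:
$o{\left(r,F \right)} = -1418 + F$ ($o{\left(r,F \right)} = \left(-717 + F\right) - 701 = -1418 + F$)
$G{\left(A,T \right)} = -1234 + A + T$
$\left(G{\left(-1818,2230 \right)} + 413387\right) \left(o{\left(-445,854 \right)} + 2892509\right) = \left(\left(-1234 - 1818 + 2230\right) + 413387\right) \left(\left(-1418 + 854\right) + 2892509\right) = \left(-822 + 413387\right) \left(-564 + 2892509\right) = 412565 \cdot 2891945 = 1193115288925$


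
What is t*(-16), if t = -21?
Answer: 336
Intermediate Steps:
t*(-16) = -21*(-16) = 336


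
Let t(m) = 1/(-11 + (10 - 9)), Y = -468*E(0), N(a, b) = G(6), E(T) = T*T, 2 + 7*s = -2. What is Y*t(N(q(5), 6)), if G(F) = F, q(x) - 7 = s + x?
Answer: 0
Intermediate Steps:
s = -4/7 (s = -2/7 + (1/7)*(-2) = -2/7 - 2/7 = -4/7 ≈ -0.57143)
E(T) = T**2
q(x) = 45/7 + x (q(x) = 7 + (-4/7 + x) = 45/7 + x)
N(a, b) = 6
Y = 0 (Y = -468*0**2 = -468*0 = 0)
t(m) = -1/10 (t(m) = 1/(-11 + 1) = 1/(-10) = -1/10)
Y*t(N(q(5), 6)) = 0*(-1/10) = 0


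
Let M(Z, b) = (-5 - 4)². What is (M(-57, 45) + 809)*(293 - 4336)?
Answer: -3598270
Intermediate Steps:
M(Z, b) = 81 (M(Z, b) = (-9)² = 81)
(M(-57, 45) + 809)*(293 - 4336) = (81 + 809)*(293 - 4336) = 890*(-4043) = -3598270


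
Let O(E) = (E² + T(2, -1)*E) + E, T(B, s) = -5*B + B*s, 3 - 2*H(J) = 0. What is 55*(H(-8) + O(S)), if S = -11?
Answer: 26785/2 ≈ 13393.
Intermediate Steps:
H(J) = 3/2 (H(J) = 3/2 - ½*0 = 3/2 + 0 = 3/2)
O(E) = E² - 11*E (O(E) = (E² + (2*(-5 - 1))*E) + E = (E² + (2*(-6))*E) + E = (E² - 12*E) + E = E² - 11*E)
55*(H(-8) + O(S)) = 55*(3/2 - 11*(-11 - 11)) = 55*(3/2 - 11*(-22)) = 55*(3/2 + 242) = 55*(487/2) = 26785/2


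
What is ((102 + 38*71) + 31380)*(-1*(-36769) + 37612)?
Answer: 2542342580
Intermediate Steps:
((102 + 38*71) + 31380)*(-1*(-36769) + 37612) = ((102 + 2698) + 31380)*(36769 + 37612) = (2800 + 31380)*74381 = 34180*74381 = 2542342580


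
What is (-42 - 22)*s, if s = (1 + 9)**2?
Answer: -6400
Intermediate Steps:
s = 100 (s = 10**2 = 100)
(-42 - 22)*s = (-42 - 22)*100 = -64*100 = -6400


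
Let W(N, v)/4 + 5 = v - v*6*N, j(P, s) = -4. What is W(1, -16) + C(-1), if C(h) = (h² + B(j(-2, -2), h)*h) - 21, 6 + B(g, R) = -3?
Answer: 289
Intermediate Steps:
B(g, R) = -9 (B(g, R) = -6 - 3 = -9)
C(h) = -21 + h² - 9*h (C(h) = (h² - 9*h) - 21 = -21 + h² - 9*h)
W(N, v) = -20 + 4*v - 24*N*v (W(N, v) = -20 + 4*(v - v*6*N) = -20 + 4*(v - 6*v*N) = -20 + 4*(v - 6*N*v) = -20 + (4*v - 24*N*v) = -20 + 4*v - 24*N*v)
W(1, -16) + C(-1) = (-20 + 4*(-16) - 24*1*(-16)) + (-21 + (-1)² - 9*(-1)) = (-20 - 64 + 384) + (-21 + 1 + 9) = 300 - 11 = 289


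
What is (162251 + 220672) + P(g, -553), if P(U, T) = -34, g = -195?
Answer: 382889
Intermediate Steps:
(162251 + 220672) + P(g, -553) = (162251 + 220672) - 34 = 382923 - 34 = 382889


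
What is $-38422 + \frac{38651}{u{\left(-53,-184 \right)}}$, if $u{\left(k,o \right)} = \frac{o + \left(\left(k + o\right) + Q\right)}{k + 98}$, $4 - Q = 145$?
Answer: $- \frac{23332459}{562} \approx -41517.0$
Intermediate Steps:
$Q = -141$ ($Q = 4 - 145 = -141$)
$u{\left(k,o \right)} = \frac{-141 + k + 2 o}{98 + k}$ ($u{\left(k,o \right)} = \frac{o - \left(141 - k - o\right)}{k + 98} = \frac{o + \left(-141 + k + o\right)}{98 + k} = \frac{-141 + k + 2 o}{98 + k}$)
$-38422 + \frac{38651}{u{\left(-53,-184 \right)}} = -38422 + \frac{38651}{\frac{1}{98 - 53} \left(-141 - 53 + 2 \left(-184\right)\right)} = -38422 + \frac{38651}{\frac{1}{45} \left(-141 - 53 - 368\right)} = -38422 + \frac{38651}{\frac{1}{45} \left(-562\right)} = -38422 + \frac{38651}{- \frac{562}{45}} = -38422 + 38651 \left(- \frac{45}{562}\right) = -38422 - \frac{1739295}{562} = - \frac{23332459}{562}$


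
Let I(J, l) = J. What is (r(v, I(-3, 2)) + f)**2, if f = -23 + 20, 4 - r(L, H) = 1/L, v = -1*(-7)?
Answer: 36/49 ≈ 0.73469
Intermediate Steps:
v = 7
r(L, H) = 4 - 1/L
f = -3
(r(v, I(-3, 2)) + f)**2 = ((4 - 1/7) - 3)**2 = (27/7 - 3)**2 = (6/7)**2 = 36/49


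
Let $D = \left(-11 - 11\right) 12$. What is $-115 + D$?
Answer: $-379$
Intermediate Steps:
$D = -264$ ($D = \left(-22\right) 12 = -264$)
$-115 + D = -115 - 264 = -379$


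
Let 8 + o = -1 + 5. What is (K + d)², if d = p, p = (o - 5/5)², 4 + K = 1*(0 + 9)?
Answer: 900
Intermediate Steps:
K = 5 (K = -4 + 1*(0 + 9) = -4 + 1*9 = -4 + 9 = 5)
o = -4 (o = -8 + (-1 + 5) = -8 + 4 = -4)
p = 25 (p = (-4 - 5/5)² = (-4 - 5*⅕)² = (-4 - 1)² = (-5)² = 25)
d = 25
(K + d)² = (5 + 25)² = 30² = 900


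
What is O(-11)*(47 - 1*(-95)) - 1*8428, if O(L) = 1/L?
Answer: -92850/11 ≈ -8440.9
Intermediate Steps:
O(-11)*(47 - 1*(-95)) - 1*8428 = (47 - 1*(-95))/(-11) - 1*8428 = -(47 + 95)/11 - 8428 = -1/11*142 - 8428 = -142/11 - 8428 = -92850/11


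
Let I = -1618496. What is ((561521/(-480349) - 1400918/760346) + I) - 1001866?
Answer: -478519844218419798/182615720377 ≈ -2.6204e+6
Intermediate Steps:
((561521/(-480349) - 1400918/760346) + I) - 1001866 = ((561521/(-480349) - 1400918/760346) - 1618496) - 1001866 = ((561521*(-1/480349) - 1400918*1/760346) - 1618496) - 1001866 = ((-561521/480349 - 700459/380173) - 1618496) - 1001866 = (-549939903324/182615720377 - 1618496) - 1001866 = -295563362907196316/182615720377 - 1001866 = -478519844218419798/182615720377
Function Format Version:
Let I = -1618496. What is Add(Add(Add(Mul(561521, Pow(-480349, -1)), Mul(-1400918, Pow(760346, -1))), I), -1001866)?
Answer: Rational(-478519844218419798, 182615720377) ≈ -2.6204e+6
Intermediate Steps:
Add(Add(Add(Mul(561521, Pow(-480349, -1)), Mul(-1400918, Pow(760346, -1))), I), -1001866) = Add(Add(Add(Mul(561521, Pow(-480349, -1)), Mul(-1400918, Pow(760346, -1))), -1618496), -1001866) = Add(Add(Add(Mul(561521, Rational(-1, 480349)), Mul(-1400918, Rational(1, 760346))), -1618496), -1001866) = Add(Add(Add(Rational(-561521, 480349), Rational(-700459, 380173)), -1618496), -1001866) = Add(Add(Rational(-549939903324, 182615720377), -1618496), -1001866) = Add(Rational(-295563362907196316, 182615720377), -1001866) = Rational(-478519844218419798, 182615720377)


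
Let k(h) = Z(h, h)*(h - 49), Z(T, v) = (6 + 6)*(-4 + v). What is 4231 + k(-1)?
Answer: 7231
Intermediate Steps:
Z(T, v) = -48 + 12*v (Z(T, v) = 12*(-4 + v) = -48 + 12*v)
k(h) = (-49 + h)*(-48 + 12*h) (k(h) = (-48 + 12*h)*(h - 49) = (-48 + 12*h)*(-49 + h) = (-49 + h)*(-48 + 12*h))
4231 + k(-1) = 4231 + 12*(-49 - 1)*(-4 - 1) = 4231 + 12*(-50)*(-5) = 4231 + 3000 = 7231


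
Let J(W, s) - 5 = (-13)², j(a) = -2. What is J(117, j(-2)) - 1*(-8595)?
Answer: 8769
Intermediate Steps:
J(W, s) = 174 (J(W, s) = 5 + (-13)² = 5 + 169 = 174)
J(117, j(-2)) - 1*(-8595) = 174 - 1*(-8595) = 174 + 8595 = 8769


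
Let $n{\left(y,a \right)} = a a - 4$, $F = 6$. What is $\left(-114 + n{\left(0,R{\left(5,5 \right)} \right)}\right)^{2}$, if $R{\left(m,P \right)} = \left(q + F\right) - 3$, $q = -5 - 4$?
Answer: $6724$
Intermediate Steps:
$q = -9$
$R{\left(m,P \right)} = -6$ ($R{\left(m,P \right)} = \left(-9 + 6\right) - 3 = -3 - 3 = -6$)
$n{\left(y,a \right)} = -4 + a^{2}$ ($n{\left(y,a \right)} = a^{2} - 4 = -4 + a^{2}$)
$\left(-114 + n{\left(0,R{\left(5,5 \right)} \right)}\right)^{2} = \left(-114 - \left(4 - \left(-6\right)^{2}\right)\right)^{2} = \left(-114 + \left(-4 + 36\right)\right)^{2} = \left(-114 + 32\right)^{2} = \left(-82\right)^{2} = 6724$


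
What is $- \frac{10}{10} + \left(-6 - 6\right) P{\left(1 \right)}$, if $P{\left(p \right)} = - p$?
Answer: $11$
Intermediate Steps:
$- \frac{10}{10} + \left(-6 - 6\right) P{\left(1 \right)} = - \frac{10}{10} + \left(-6 - 6\right) \left(\left(-1\right) 1\right) = \left(-10\right) \frac{1}{10} - -12 = -1 + 12 = 11$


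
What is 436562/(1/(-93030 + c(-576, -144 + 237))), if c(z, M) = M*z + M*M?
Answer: -60223291338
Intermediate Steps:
c(z, M) = M**2 + M*z (c(z, M) = M*z + M**2 = M**2 + M*z)
436562/(1/(-93030 + c(-576, -144 + 237))) = 436562/(1/(-93030 + (-144 + 237)*((-144 + 237) - 576))) = 436562/(1/(-93030 + 93*(93 - 576))) = 436562/(1/(-93030 + 93*(-483))) = 436562/(1/(-93030 - 44919)) = 436562/(1/(-137949)) = 436562/(-1/137949) = 436562*(-137949) = -60223291338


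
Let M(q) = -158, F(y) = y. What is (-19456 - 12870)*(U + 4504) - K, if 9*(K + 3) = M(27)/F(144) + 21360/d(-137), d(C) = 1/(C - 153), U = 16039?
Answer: -429873316841/648 ≈ -6.6339e+8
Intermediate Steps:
d(C) = 1/(-153 + C)
K = -445998823/648 (K = -3 + (-158/144 + 21360/(1/(-153 - 137)))/9 = -3 + (-158*1/144 + 21360/(1/(-290)))/9 = -3 + (-79/72 + 21360/(-1/290))/9 = -3 + (-79/72 + 21360*(-290))/9 = -3 + (-79/72 - 6194400)/9 = -3 + (⅑)*(-445996879/72) = -3 - 445996879/648 = -445998823/648 ≈ -6.8827e+5)
(-19456 - 12870)*(U + 4504) - K = (-19456 - 12870)*(16039 + 4504) - 1*(-445998823/648) = -32326*20543 + 445998823/648 = -664073018 + 445998823/648 = -429873316841/648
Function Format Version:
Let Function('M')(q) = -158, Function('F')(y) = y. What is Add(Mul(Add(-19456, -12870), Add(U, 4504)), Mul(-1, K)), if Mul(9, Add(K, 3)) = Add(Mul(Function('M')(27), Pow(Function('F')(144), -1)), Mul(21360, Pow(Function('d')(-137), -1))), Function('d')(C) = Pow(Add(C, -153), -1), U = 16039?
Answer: Rational(-429873316841, 648) ≈ -6.6339e+8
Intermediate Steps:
Function('d')(C) = Pow(Add(-153, C), -1)
K = Rational(-445998823, 648) (K = Add(-3, Mul(Rational(1, 9), Add(Mul(-158, Pow(144, -1)), Mul(21360, Pow(Pow(Add(-153, -137), -1), -1))))) = Add(-3, Mul(Rational(1, 9), Add(Mul(-158, Rational(1, 144)), Mul(21360, Pow(Pow(-290, -1), -1))))) = Add(-3, Mul(Rational(1, 9), Add(Rational(-79, 72), Mul(21360, Pow(Rational(-1, 290), -1))))) = Add(-3, Mul(Rational(1, 9), Add(Rational(-79, 72), Mul(21360, -290)))) = Add(-3, Mul(Rational(1, 9), Add(Rational(-79, 72), -6194400))) = Add(-3, Mul(Rational(1, 9), Rational(-445996879, 72))) = Add(-3, Rational(-445996879, 648)) = Rational(-445998823, 648) ≈ -6.8827e+5)
Add(Mul(Add(-19456, -12870), Add(U, 4504)), Mul(-1, K)) = Add(Mul(Add(-19456, -12870), Add(16039, 4504)), Mul(-1, Rational(-445998823, 648))) = Add(Mul(-32326, 20543), Rational(445998823, 648)) = Add(-664073018, Rational(445998823, 648)) = Rational(-429873316841, 648)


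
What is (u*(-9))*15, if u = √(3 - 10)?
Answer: -135*I*√7 ≈ -357.18*I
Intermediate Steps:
u = I*√7 (u = √(-7) = I*√7 ≈ 2.6458*I)
(u*(-9))*15 = ((I*√7)*(-9))*15 = -9*I*√7*15 = -135*I*√7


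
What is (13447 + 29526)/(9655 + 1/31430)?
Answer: 1350641390/303456651 ≈ 4.4509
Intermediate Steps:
(13447 + 29526)/(9655 + 1/31430) = 42973/(9655 + 1/31430) = 42973/(303456651/31430) = 42973*(31430/303456651) = 1350641390/303456651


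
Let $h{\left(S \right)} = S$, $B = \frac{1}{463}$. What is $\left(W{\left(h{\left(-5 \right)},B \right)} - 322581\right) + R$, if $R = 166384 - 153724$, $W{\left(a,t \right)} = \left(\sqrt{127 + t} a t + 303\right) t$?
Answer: $- \frac{143493120}{463} - \frac{5 \sqrt{27225326}}{99252847} \approx -3.0992 \cdot 10^{5}$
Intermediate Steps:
$B = \frac{1}{463} \approx 0.0021598$
$W{\left(a,t \right)} = t \left(303 + a t \sqrt{127 + t}\right)$ ($W{\left(a,t \right)} = \left(a \sqrt{127 + t} t + 303\right) t = \left(a t \sqrt{127 + t} + 303\right) t = \left(303 + a t \sqrt{127 + t}\right) t = t \left(303 + a t \sqrt{127 + t}\right)$)
$R = 12660$
$\left(W{\left(h{\left(-5 \right)},B \right)} - 322581\right) + R = \left(\frac{303 - \frac{5 \sqrt{127 + \frac{1}{463}}}{463}}{463} - 322581\right) + 12660 = \left(\frac{303 - \frac{5 \sqrt{\frac{58802}{463}}}{463}}{463} - 322581\right) + 12660 = \left(\frac{303 - \frac{5 \frac{\sqrt{27225326}}{463}}{463}}{463} - 322581\right) + 12660 = \left(\frac{303 - \frac{5 \sqrt{27225326}}{214369}}{463} - 322581\right) + 12660 = \left(\left(\frac{303}{463} - \frac{5 \sqrt{27225326}}{99252847}\right) - 322581\right) + 12660 = \left(- \frac{149354700}{463} - \frac{5 \sqrt{27225326}}{99252847}\right) + 12660 = - \frac{143493120}{463} - \frac{5 \sqrt{27225326}}{99252847}$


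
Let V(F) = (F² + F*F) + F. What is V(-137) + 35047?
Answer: 72448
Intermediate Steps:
V(F) = F + 2*F² (V(F) = (F² + F²) + F = 2*F² + F = F + 2*F²)
V(-137) + 35047 = -137*(1 + 2*(-137)) + 35047 = -137*(1 - 274) + 35047 = -137*(-273) + 35047 = 37401 + 35047 = 72448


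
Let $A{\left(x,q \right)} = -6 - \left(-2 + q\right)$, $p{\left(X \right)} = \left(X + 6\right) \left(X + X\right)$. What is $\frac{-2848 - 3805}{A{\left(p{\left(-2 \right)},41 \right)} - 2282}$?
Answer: $\frac{6653}{2327} \approx 2.859$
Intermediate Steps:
$p{\left(X \right)} = 2 X \left(6 + X\right)$ ($p{\left(X \right)} = \left(6 + X\right) 2 X = 2 X \left(6 + X\right)$)
$A{\left(x,q \right)} = -4 - q$
$\frac{-2848 - 3805}{A{\left(p{\left(-2 \right)},41 \right)} - 2282} = \frac{-2848 - 3805}{\left(-4 - 41\right) - 2282} = - \frac{6653}{\left(-4 - 41\right) - 2282} = - \frac{6653}{-45 - 2282} = - \frac{6653}{-2327} = \left(-6653\right) \left(- \frac{1}{2327}\right) = \frac{6653}{2327}$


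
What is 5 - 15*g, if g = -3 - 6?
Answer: 140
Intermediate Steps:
g = -9
5 - 15*g = 5 - 15*(-9) = 5 + 135 = 140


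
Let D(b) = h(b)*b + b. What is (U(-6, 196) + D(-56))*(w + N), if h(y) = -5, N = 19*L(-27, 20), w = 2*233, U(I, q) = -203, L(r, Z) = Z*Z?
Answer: 169386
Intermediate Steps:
L(r, Z) = Z²
w = 466
N = 7600 (N = 19*20² = 19*400 = 7600)
D(b) = -4*b (D(b) = -5*b + b = -4*b)
(U(-6, 196) + D(-56))*(w + N) = (-203 - 4*(-56))*(466 + 7600) = (-203 + 224)*8066 = 21*8066 = 169386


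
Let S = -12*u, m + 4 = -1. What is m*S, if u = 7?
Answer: 420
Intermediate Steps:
m = -5 (m = -4 - 1 = -5)
S = -84 (S = -12*7 = -84)
m*S = -5*(-84) = 420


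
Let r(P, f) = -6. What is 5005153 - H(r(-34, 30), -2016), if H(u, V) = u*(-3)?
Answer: 5005135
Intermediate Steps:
H(u, V) = -3*u
5005153 - H(r(-34, 30), -2016) = 5005153 - (-3)*(-6) = 5005153 - 1*18 = 5005153 - 18 = 5005135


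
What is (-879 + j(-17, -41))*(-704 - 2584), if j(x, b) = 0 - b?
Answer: 2755344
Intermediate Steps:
j(x, b) = -b
(-879 + j(-17, -41))*(-704 - 2584) = (-879 - 1*(-41))*(-704 - 2584) = (-879 + 41)*(-3288) = -838*(-3288) = 2755344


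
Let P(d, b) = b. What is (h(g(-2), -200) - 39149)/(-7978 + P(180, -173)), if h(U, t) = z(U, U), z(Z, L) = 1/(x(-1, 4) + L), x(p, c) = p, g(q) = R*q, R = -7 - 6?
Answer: 978724/203775 ≈ 4.8030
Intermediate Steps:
R = -13
g(q) = -13*q
z(Z, L) = 1/(-1 + L)
h(U, t) = 1/(-1 + U)
(h(g(-2), -200) - 39149)/(-7978 + P(180, -173)) = (1/(-1 - 13*(-2)) - 39149)/(-7978 - 173) = (1/(-1 + 26) - 39149)/(-8151) = (1/25 - 39149)*(-1/8151) = -978724/25*(-1/8151) = 978724/203775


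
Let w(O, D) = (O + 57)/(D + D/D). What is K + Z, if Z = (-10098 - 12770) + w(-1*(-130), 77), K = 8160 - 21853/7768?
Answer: -4455943975/302952 ≈ -14708.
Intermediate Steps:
w(O, D) = (57 + O)/(1 + D) (w(O, D) = (57 + O)/(D + 1) = (57 + O)/(1 + D))
K = 63365027/7768 (K = 8160 - 21853*1/7768 = 8160 - 21853/7768 = 63365027/7768 ≈ 8157.2)
Z = -1783517/78 (Z = (-10098 - 12770) + (57 - 1*(-130))/(1 + 77) = -22868 + (57 + 130)/78 = -22868 + (1/78)*187 = -22868 + 187/78 = -1783517/78 ≈ -22866.)
K + Z = 63365027/7768 - 1783517/78 = -4455943975/302952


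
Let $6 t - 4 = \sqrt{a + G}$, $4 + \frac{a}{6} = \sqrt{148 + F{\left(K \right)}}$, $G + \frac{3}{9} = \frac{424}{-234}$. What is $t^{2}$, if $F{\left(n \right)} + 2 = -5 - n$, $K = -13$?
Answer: $\frac{\left(156 + \sqrt{13} \sqrt{-3059 + 702 \sqrt{154}}\right)^{2}}{54756} \approx 3.3311$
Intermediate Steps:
$F{\left(n \right)} = -7 - n$ ($F{\left(n \right)} = -2 - \left(5 + n\right) = -7 - n$)
$G = - \frac{251}{117}$ ($G = - \frac{1}{3} + \frac{424}{-234} = - \frac{1}{3} + 424 \left(- \frac{1}{234}\right) = - \frac{1}{3} - \frac{212}{117} = - \frac{251}{117} \approx -2.1453$)
$a = -24 + 6 \sqrt{154}$ ($a = -24 + 6 \sqrt{148 - -6} = -24 + 6 \sqrt{148 + \left(-7 + 13\right)} = -24 + 6 \sqrt{148 + 6} = -24 + 6 \sqrt{154} \approx 50.458$)
$t = \frac{2}{3} + \frac{\sqrt{- \frac{3059}{117} + 6 \sqrt{154}}}{6}$ ($t = \frac{2}{3} + \frac{\sqrt{\left(-24 + 6 \sqrt{154}\right) - \frac{251}{117}}}{6} = \frac{2}{3} + \frac{\sqrt{- \frac{3059}{117} + 6 \sqrt{154}}}{6} \approx 1.8251$)
$t^{2} = \left(\frac{2}{3} + \frac{\sqrt{-39767 + 9126 \sqrt{154}}}{234}\right)^{2}$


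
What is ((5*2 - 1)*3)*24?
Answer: 648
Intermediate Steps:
((5*2 - 1)*3)*24 = ((10 - 1)*3)*24 = (9*3)*24 = 27*24 = 648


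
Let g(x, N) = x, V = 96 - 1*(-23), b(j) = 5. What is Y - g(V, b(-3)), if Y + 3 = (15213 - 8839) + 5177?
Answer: 11429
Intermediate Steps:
V = 119 (V = 96 + 23 = 119)
Y = 11548 (Y = -3 + ((15213 - 8839) + 5177) = -3 + (6374 + 5177) = -3 + 11551 = 11548)
Y - g(V, b(-3)) = 11548 - 1*119 = 11548 - 119 = 11429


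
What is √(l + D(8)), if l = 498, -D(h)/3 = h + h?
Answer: 15*√2 ≈ 21.213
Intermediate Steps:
D(h) = -6*h (D(h) = -3*(h + h) = -6*h)
√(l + D(8)) = √(498 - 6*8) = √(498 - 48) = √450 = 15*√2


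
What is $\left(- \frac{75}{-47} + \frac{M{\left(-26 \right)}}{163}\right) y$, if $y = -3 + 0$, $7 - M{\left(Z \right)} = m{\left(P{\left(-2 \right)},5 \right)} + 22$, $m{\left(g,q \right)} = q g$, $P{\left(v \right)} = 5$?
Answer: $- \frac{31035}{7661} \approx -4.051$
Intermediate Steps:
$m{\left(g,q \right)} = g q$
$M{\left(Z \right)} = -40$ ($M{\left(Z \right)} = 7 - \left(5 \cdot 5 + 22\right) = 7 - \left(25 + 22\right) = 7 - 47 = -40$)
$y = -3$
$\left(- \frac{75}{-47} + \frac{M{\left(-26 \right)}}{163}\right) y = \left(- \frac{75}{-47} - \frac{40}{163}\right) \left(-3\right) = \left(\left(-75\right) \left(- \frac{1}{47}\right) - \frac{40}{163}\right) \left(-3\right) = \left(\frac{75}{47} - \frac{40}{163}\right) \left(-3\right) = \frac{10345}{7661} \left(-3\right) = - \frac{31035}{7661}$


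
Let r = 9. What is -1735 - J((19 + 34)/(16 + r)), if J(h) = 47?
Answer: -1782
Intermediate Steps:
-1735 - J((19 + 34)/(16 + r)) = -1735 - 1*47 = -1735 - 47 = -1782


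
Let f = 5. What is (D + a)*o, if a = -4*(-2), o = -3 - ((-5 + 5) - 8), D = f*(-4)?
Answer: -60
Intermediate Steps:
D = -20 (D = 5*(-4) = -20)
o = 5 (o = -3 - (0 - 8) = -3 - 1*(-8) = -3 + 8 = 5)
a = 8
(D + a)*o = (-20 + 8)*5 = -12*5 = -60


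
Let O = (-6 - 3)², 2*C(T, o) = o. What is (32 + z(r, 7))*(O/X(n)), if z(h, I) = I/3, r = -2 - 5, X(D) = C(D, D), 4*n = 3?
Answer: 7416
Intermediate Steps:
C(T, o) = o/2
n = ¾ (n = (¼)*3 = ¾ ≈ 0.75000)
O = 81 (O = (-9)² = 81)
X(D) = D/2
r = -7
z(h, I) = I/3 (z(h, I) = I*(⅓) = I/3)
(32 + z(r, 7))*(O/X(n)) = (32 + (⅓)*7)*(81/(((½)*(¾)))) = (32 + 7/3)*(81/(3/8)) = 103*(81*(8/3))/3 = (103/3)*216 = 7416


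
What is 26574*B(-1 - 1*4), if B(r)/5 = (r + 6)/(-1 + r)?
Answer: -22145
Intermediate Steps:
B(r) = 5*(6 + r)/(-1 + r) (B(r) = 5*((r + 6)/(-1 + r)) = 5*((6 + r)/(-1 + r)) = 5*(6 + r)/(-1 + r))
26574*B(-1 - 1*4) = 26574*(5*(6 + (-1 - 1*4))/(-1 + (-1 - 1*4))) = 26574*(5*(6 + (-1 - 4))/(-1 + (-1 - 4))) = 26574*(5*(6 - 5)/(-1 - 5)) = 26574*(5*1/(-6)) = 26574*(5*(-1/6)*1) = 26574*(-5/6) = -22145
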